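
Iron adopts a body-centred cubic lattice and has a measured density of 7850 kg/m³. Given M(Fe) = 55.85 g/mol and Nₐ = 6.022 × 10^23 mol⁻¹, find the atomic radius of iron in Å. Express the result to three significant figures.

For a BCC cell (Z = 2), a³ = Z·M/(N_A·ρ) = 2 × 55.85 / (6.022 × 10²³ × 7.850) = 2.363 × 10^-23 cm³, so a = 2.870 × 10^-8 cm = 2.870 Å.
Atoms touch along the body diagonal, so √3·a = 4r, so r = 0.4330 × a = 1.24 Å.

1.24 Å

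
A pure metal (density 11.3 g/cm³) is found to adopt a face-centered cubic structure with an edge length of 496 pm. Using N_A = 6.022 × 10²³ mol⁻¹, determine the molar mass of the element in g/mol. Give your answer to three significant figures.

An FCC cell has Z = 4 atoms; a = 4.960 × 10^-8 cm.
M = ρ·N_A·a³/Z = 11.3 × 6.022 × 10²³ × 1.220 × 10^-22 / 4 = 208 g/mol.

208 g/mol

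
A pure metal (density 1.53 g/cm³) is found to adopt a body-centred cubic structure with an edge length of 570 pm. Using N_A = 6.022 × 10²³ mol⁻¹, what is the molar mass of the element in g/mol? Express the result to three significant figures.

A BCC cell has Z = 2 atoms; a = 5.700 × 10^-8 cm.
M = ρ·N_A·a³/Z = 1.53 × 6.022 × 10²³ × 1.852 × 10^-22 / 2 = 85.3 g/mol.

85.3 g/mol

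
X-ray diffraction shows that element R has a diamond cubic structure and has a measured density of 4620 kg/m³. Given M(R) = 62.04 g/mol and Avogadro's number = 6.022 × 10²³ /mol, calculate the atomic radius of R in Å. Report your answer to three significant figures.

1.22 Å

For a diamond cubic cell (Z = 8), a³ = Z·M/(N_A·ρ) = 8 × 62.04 / (6.022 × 10²³ × 4.620) = 1.784 × 10^-22 cm³, so a = 5.629 × 10^-8 cm = 5.629 Å.
Nearest neighbors lie along the body diagonal with √3·a = 8r, so r = 0.2165 × a = 1.22 Å.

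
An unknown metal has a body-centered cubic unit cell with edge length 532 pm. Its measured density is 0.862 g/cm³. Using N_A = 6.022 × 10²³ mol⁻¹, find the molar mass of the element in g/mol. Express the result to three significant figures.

A BCC cell has Z = 2 atoms; a = 5.320 × 10^-8 cm.
M = ρ·N_A·a³/Z = 0.862 × 6.022 × 10²³ × 1.506 × 10^-22 / 2 = 39.1 g/mol.

39.1 g/mol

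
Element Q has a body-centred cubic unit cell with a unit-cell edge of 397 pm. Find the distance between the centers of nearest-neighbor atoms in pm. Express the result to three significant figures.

344 pm

In a BCC structure, atoms touch along the body diagonal, so √3·a = 4r; the nearest-neighbor distance equals 2r = 0.8660·a.
d = 0.8660 × 397 = 344 pm.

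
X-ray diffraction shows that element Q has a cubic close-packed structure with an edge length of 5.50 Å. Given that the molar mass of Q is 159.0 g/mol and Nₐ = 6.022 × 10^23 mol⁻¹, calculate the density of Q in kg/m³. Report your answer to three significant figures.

6350 kg/m³

An FCC unit cell contains Z = 4 atoms.
Cell volume: a³ = (5.50 Å)³ = (5.500 × 10^-8 cm)³ = 1.664 × 10^-22 cm³.
ρ = Z·M/(N_A·a³) = 4 × 159.0 / (6.022 × 10²³ × 1.664 × 10^-22) = 6.348 g/cm³ = 6350 kg/m³.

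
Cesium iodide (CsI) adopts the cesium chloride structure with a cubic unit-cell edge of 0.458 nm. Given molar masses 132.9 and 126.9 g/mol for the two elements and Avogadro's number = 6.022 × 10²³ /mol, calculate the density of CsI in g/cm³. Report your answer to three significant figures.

The cesium chloride structure contains Z = 1 formula unit per cell; M(CsI) = 132.9 + 126.9 = 259.8 g/mol.
a³ = (4.580 × 10^-8 cm)³ = 9.607 × 10^-23 cm³.
ρ = 1 × 259.8 / (6.022 × 10²³ × 9.607 × 10^-23) = 4.491 g/cm³.

4.49 g/cm³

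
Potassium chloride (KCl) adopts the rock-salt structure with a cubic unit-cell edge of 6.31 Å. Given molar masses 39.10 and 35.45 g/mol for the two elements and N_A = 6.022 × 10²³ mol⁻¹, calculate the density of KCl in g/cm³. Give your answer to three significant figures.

1.97 g/cm³

The rock-salt structure contains Z = 4 formula units per cell; M(KCl) = 39.10 + 35.45 = 74.55 g/mol.
a³ = (6.310 × 10^-8 cm)³ = 2.512 × 10^-22 cm³.
ρ = 4 × 74.55 / (6.022 × 10²³ × 2.512 × 10^-22) = 1.971 g/cm³.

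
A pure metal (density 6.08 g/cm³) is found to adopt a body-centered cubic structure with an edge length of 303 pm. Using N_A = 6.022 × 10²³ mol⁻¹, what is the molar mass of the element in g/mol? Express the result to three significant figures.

A BCC cell has Z = 2 atoms; a = 3.030 × 10^-8 cm.
M = ρ·N_A·a³/Z = 6.08 × 6.022 × 10²³ × 2.782 × 10^-23 / 2 = 50.9 g/mol.

50.9 g/mol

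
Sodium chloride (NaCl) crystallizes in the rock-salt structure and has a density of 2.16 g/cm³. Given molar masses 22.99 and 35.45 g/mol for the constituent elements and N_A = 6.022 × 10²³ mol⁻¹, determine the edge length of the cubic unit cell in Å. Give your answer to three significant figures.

M(NaCl) = 58.44 g/mol; Z = 4 formula units per cell.
a³ = Z·M/(N_A·ρ) = 4 × 58.44 / (6.022 × 10²³ × 2.16) = 1.797 × 10^-22 cm³, so a = 5.643 × 10^-8 cm = 5.64 Å.

5.64 Å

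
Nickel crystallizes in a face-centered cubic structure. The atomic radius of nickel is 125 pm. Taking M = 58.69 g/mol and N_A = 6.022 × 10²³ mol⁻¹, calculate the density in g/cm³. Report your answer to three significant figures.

8.82 g/cm³

In an FCC lattice, atoms touch along the face diagonal, so √2·a = 4r, giving a = 353.6 pm = 3.536 × 10^-8 cm.
With Z = 4, ρ = Z·M/(N_A·a³) = 4 × 58.69 / (6.022 × 10²³ × 4.419 × 10^-23) = 8.821 g/cm³.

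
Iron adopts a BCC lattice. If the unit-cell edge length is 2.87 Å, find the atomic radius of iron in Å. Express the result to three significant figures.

In a BCC lattice, atoms touch along the body diagonal, so √3·a = 4r.
r = √3·a/4 = 1.7321 × 2.87 / 4 = 1.24 Å.

1.24 Å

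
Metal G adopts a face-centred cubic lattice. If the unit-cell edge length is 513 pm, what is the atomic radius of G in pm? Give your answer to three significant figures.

181 pm

In an FCC lattice, atoms touch along the face diagonal, so √2·a = 4r.
r = √2·a/4 = 1.4142 × 513 / 4 = 181 pm.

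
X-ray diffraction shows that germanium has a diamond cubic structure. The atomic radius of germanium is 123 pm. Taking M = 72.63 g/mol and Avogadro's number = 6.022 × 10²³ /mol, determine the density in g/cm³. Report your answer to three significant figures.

5.26 g/cm³

In a diamond cubic lattice, nearest neighbors lie along the body diagonal with √3·a = 8r, giving a = 568.1 pm = 5.681 × 10^-8 cm.
With Z = 8, ρ = Z·M/(N_A·a³) = 8 × 72.63 / (6.022 × 10²³ × 1.834 × 10^-22) = 5.262 g/cm³.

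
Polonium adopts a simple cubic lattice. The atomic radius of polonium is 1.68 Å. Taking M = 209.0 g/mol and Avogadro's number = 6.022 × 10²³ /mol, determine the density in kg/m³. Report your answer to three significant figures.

In a simple cubic lattice, atoms touch along the cell edge, so a = 2r, giving a = 3.360 Å = 3.360 × 10^-8 cm.
With Z = 1, ρ = Z·M/(N_A·a³) = 1 × 209.0 / (6.022 × 10²³ × 3.793 × 10^-23) = 9.149 g/cm³ = 9150 kg/m³.

9150 kg/m³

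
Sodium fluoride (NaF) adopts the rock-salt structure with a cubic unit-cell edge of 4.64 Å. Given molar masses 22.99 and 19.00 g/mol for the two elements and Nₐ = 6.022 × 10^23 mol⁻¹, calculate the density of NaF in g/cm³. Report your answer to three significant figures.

The rock-salt structure contains Z = 4 formula units per cell; M(NaF) = 22.99 + 19.00 = 41.99 g/mol.
a³ = (4.640 × 10^-8 cm)³ = 9.990 × 10^-23 cm³.
ρ = 4 × 41.99 / (6.022 × 10²³ × 9.990 × 10^-23) = 2.792 g/cm³.

2.79 g/cm³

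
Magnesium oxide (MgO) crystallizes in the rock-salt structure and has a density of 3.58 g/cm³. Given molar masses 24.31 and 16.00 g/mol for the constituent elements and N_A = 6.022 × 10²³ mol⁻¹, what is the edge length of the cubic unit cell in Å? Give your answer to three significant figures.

M(MgO) = 40.31 g/mol; Z = 4 formula units per cell.
a³ = Z·M/(N_A·ρ) = 4 × 40.31 / (6.022 × 10²³ × 3.58) = 7.479 × 10^-23 cm³, so a = 4.213 × 10^-8 cm = 4.21 Å.

4.21 Å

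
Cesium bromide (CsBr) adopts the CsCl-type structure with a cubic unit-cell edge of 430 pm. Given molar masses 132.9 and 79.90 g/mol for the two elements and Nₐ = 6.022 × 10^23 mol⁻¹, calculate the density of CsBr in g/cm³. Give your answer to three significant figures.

4.44 g/cm³

The CsCl-type structure contains Z = 1 formula unit per cell; M(CsBr) = 132.9 + 79.90 = 212.8 g/mol.
a³ = (4.300 × 10^-8 cm)³ = 7.951 × 10^-23 cm³.
ρ = 1 × 212.8 / (6.022 × 10²³ × 7.951 × 10^-23) = 4.445 g/cm³.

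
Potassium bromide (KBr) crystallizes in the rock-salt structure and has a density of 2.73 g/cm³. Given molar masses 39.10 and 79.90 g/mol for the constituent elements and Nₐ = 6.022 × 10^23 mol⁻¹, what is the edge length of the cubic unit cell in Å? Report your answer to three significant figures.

M(KBr) = 119.0 g/mol; Z = 4 formula units per cell.
a³ = Z·M/(N_A·ρ) = 4 × 119.0 / (6.022 × 10²³ × 2.73) = 2.895 × 10^-22 cm³, so a = 6.616 × 10^-8 cm = 6.62 Å.

6.62 Å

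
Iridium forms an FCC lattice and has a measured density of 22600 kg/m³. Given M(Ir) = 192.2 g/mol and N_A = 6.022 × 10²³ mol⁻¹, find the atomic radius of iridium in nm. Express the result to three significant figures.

0.136 nm

For an FCC cell (Z = 4), a³ = Z·M/(N_A·ρ) = 4 × 192.2 / (6.022 × 10²³ × 22.60) = 5.649 × 10^-23 cm³, so a = 3.837 × 10^-8 cm = 0.3837 nm.
Atoms touch along the face diagonal, so √2·a = 4r, so r = 0.3536 × a = 0.136 nm.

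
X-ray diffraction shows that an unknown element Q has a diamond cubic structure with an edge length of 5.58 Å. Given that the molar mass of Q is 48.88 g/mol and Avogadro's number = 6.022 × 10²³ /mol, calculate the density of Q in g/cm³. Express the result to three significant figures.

3.74 g/cm³

A diamond cubic unit cell contains Z = 8 atoms.
Cell volume: a³ = (5.58 Å)³ = (5.580 × 10^-8 cm)³ = 1.737 × 10^-22 cm³.
ρ = Z·M/(N_A·a³) = 8 × 48.88 / (6.022 × 10²³ × 1.737 × 10^-22) = 3.737 g/cm³.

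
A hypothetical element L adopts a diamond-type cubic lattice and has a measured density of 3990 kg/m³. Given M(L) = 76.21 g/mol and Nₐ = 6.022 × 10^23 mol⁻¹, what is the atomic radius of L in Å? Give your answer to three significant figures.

1.37 Å

For a diamond cubic cell (Z = 8), a³ = Z·M/(N_A·ρ) = 8 × 76.21 / (6.022 × 10²³ × 3.990) = 2.537 × 10^-22 cm³, so a = 6.331 × 10^-8 cm = 6.331 Å.
Nearest neighbors lie along the body diagonal with √3·a = 8r, so r = 0.2165 × a = 1.37 Å.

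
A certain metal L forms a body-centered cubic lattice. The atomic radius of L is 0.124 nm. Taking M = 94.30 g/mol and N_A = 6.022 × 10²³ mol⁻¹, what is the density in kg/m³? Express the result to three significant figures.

In a BCC lattice, atoms touch along the body diagonal, so √3·a = 4r, giving a = 0.2864 nm = 2.864 × 10^-8 cm.
With Z = 2, ρ = Z·M/(N_A·a³) = 2 × 94.30 / (6.022 × 10²³ × 2.348 × 10^-23) = 13.34 g/cm³ = 13300 kg/m³.

13300 kg/m³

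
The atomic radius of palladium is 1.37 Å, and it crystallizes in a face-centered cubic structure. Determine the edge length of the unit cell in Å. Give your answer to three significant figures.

In an FCC lattice, atoms touch along the face diagonal, so √2·a = 4r.
a = 4r/√2 = 4 × 1.37 / 1.4142 = 3.87 Å.

3.87 Å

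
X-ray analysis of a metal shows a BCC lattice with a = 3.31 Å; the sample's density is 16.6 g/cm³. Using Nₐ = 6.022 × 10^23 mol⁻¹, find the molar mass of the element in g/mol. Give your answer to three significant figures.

A BCC cell has Z = 2 atoms; a = 3.310 × 10^-8 cm.
M = ρ·N_A·a³/Z = 16.6 × 6.022 × 10²³ × 3.626 × 10^-23 / 2 = 181 g/mol.

181 g/mol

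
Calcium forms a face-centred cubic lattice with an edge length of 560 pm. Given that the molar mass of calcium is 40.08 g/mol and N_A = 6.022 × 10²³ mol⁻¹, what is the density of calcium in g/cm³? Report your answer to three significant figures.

An FCC unit cell contains Z = 4 atoms.
Cell volume: a³ = (560 pm)³ = (5.600 × 10^-8 cm)³ = 1.756 × 10^-22 cm³.
ρ = Z·M/(N_A·a³) = 4 × 40.08 / (6.022 × 10²³ × 1.756 × 10^-22) = 1.516 g/cm³.

1.52 g/cm³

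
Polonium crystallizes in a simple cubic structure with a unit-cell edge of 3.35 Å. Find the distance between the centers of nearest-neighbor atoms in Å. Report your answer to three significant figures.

In a simple cubic structure, atoms touch along the cell edge, so a = 2r; the nearest-neighbor distance equals 2r = 1.000·a.
d = 1.000 × 3.35 = 3.35 Å.

3.35 Å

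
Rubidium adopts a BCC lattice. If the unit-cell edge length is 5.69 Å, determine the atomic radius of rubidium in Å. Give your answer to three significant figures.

In a BCC lattice, atoms touch along the body diagonal, so √3·a = 4r.
r = √3·a/4 = 1.7321 × 5.69 / 4 = 2.46 Å.

2.46 Å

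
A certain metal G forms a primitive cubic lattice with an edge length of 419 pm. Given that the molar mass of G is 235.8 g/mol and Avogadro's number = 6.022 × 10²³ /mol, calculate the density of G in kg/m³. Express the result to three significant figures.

A simple cubic unit cell contains Z = 1 atom.
Cell volume: a³ = (419 pm)³ = (4.190 × 10^-8 cm)³ = 7.356 × 10^-23 cm³.
ρ = Z·M/(N_A·a³) = 1 × 235.8 / (6.022 × 10²³ × 7.356 × 10^-23) = 5.323 g/cm³ = 5320 kg/m³.

5320 kg/m³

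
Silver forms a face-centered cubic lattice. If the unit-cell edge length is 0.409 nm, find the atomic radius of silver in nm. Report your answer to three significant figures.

0.145 nm

In an FCC lattice, atoms touch along the face diagonal, so √2·a = 4r.
r = √2·a/4 = 1.4142 × 0.409 / 4 = 0.145 nm.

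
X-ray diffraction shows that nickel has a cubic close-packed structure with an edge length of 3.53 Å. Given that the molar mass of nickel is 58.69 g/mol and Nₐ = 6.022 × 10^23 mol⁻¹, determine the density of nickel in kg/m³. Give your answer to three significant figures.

8860 kg/m³

An FCC unit cell contains Z = 4 atoms.
Cell volume: a³ = (3.53 Å)³ = (3.530 × 10^-8 cm)³ = 4.399 × 10^-23 cm³.
ρ = Z·M/(N_A·a³) = 4 × 58.69 / (6.022 × 10²³ × 4.399 × 10^-23) = 8.863 g/cm³ = 8860 kg/m³.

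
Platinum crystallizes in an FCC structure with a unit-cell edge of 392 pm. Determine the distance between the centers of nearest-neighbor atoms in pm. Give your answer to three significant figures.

In an FCC structure, atoms touch along the face diagonal, so √2·a = 4r; the nearest-neighbor distance equals 2r = 0.7071·a.
d = 0.7071 × 392 = 277 pm.

277 pm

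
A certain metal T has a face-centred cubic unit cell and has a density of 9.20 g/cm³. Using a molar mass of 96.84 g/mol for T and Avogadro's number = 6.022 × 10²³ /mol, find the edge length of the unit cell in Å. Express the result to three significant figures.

With Z = 4 atoms per FCC cell, a³ = Z·M/(N_A·ρ) = 4 × 96.84 / (6.022 × 10²³ × 9.200 g/cm³) = 6.992 × 10^-23 cm³.
a = (6.992 × 10^-23)^(1/3) = 4.120 × 10^-8 cm = 4.12 Å.

4.12 Å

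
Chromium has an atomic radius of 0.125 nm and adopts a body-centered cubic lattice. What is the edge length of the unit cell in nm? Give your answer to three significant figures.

In a BCC lattice, atoms touch along the body diagonal, so √3·a = 4r.
a = 4r/√3 = 4 × 0.125 / 1.7321 = 0.289 nm.

0.289 nm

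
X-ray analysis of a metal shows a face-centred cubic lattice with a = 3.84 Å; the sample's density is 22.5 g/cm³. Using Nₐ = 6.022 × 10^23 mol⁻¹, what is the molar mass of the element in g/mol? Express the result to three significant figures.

192 g/mol

An FCC cell has Z = 4 atoms; a = 3.840 × 10^-8 cm.
M = ρ·N_A·a³/Z = 22.5 × 6.022 × 10²³ × 5.662 × 10^-23 / 4 = 192 g/mol.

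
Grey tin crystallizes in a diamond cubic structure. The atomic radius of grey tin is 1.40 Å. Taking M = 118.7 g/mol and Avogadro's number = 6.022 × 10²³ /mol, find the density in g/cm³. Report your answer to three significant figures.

In a diamond cubic lattice, nearest neighbors lie along the body diagonal with √3·a = 8r, giving a = 6.466 Å = 6.466 × 10^-8 cm.
With Z = 8, ρ = Z·M/(N_A·a³) = 8 × 118.7 / (6.022 × 10²³ × 2.704 × 10^-22) = 5.832 g/cm³.

5.83 g/cm³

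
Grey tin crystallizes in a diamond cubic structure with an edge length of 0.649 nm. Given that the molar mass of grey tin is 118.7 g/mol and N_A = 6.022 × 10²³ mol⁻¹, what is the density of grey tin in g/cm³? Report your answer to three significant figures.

A diamond cubic unit cell contains Z = 8 atoms.
Cell volume: a³ = (0.649 nm)³ = (6.490 × 10^-8 cm)³ = 2.734 × 10^-22 cm³.
ρ = Z·M/(N_A·a³) = 8 × 118.7 / (6.022 × 10²³ × 2.734 × 10^-22) = 5.769 g/cm³.

5.77 g/cm³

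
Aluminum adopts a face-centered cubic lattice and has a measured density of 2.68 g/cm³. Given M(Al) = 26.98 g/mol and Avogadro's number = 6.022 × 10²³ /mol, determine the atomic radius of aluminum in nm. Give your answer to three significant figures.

For an FCC cell (Z = 4), a³ = Z·M/(N_A·ρ) = 4 × 26.98 / (6.022 × 10²³ × 2.680) = 6.687 × 10^-23 cm³, so a = 4.059 × 10^-8 cm = 0.4059 nm.
Atoms touch along the face diagonal, so √2·a = 4r, so r = 0.3536 × a = 0.144 nm.

0.144 nm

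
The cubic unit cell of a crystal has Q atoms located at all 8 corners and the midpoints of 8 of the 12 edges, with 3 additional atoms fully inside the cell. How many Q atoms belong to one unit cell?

Corner atoms are shared by 8 cells (1/8 each), edge atoms by 4 (1/4 each), interior atoms are unshared.
Net atoms = 8 × 1/8 + 8 × 1/4 + 3 = 1 + 2 + 3 = 6.

6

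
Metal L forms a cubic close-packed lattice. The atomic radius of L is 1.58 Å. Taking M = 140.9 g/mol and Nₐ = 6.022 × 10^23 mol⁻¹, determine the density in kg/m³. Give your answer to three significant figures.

In an FCC lattice, atoms touch along the face diagonal, so √2·a = 4r, giving a = 4.469 Å = 4.469 × 10^-8 cm.
With Z = 4, ρ = Z·M/(N_A·a³) = 4 × 140.9 / (6.022 × 10²³ × 8.925 × 10^-23) = 10.49 g/cm³ = 10500 kg/m³.

10500 kg/m³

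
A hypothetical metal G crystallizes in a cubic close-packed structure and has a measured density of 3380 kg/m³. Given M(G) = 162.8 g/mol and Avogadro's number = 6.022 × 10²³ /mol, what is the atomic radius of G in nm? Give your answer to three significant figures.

0.242 nm

For an FCC cell (Z = 4), a³ = Z·M/(N_A·ρ) = 4 × 162.8 / (6.022 × 10²³ × 3.380) = 3.199 × 10^-22 cm³, so a = 6.839 × 10^-8 cm = 0.6839 nm.
Atoms touch along the face diagonal, so √2·a = 4r, so r = 0.3536 × a = 0.242 nm.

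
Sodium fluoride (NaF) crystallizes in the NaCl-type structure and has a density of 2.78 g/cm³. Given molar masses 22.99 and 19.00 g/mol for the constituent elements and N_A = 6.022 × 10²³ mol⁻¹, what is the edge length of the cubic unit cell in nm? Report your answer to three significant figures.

0.465 nm

M(NaF) = 41.99 g/mol; Z = 4 formula units per cell.
a³ = Z·M/(N_A·ρ) = 4 × 41.99 / (6.022 × 10²³ × 2.78) = 1.003 × 10^-22 cm³, so a = 4.647 × 10^-8 cm = 0.465 nm.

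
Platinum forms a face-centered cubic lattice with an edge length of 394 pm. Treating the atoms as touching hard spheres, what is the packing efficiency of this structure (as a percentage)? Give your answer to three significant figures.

In an FCC lattice atoms touch along the face diagonal, so √2·a = 4r, so r = 0.3536a = 139.3 pm.
Packing fraction = Z·(4/3)πr³ / a³ = 4 × (4/3)π × (139.3)³ / (394)³ = 0.7405 = 74.0%.

74.0%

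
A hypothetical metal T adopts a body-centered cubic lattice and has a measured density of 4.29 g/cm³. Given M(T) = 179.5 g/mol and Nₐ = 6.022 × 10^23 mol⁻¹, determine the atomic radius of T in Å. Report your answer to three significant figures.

For a BCC cell (Z = 2), a³ = Z·M/(N_A·ρ) = 2 × 179.5 / (6.022 × 10²³ × 4.290) = 1.390 × 10^-22 cm³, so a = 5.180 × 10^-8 cm = 5.180 Å.
Atoms touch along the body diagonal, so √3·a = 4r, so r = 0.4330 × a = 2.24 Å.

2.24 Å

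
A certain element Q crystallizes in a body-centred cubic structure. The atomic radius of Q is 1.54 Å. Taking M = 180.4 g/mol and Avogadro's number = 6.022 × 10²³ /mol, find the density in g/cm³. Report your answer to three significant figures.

13.3 g/cm³

In a BCC lattice, atoms touch along the body diagonal, so √3·a = 4r, giving a = 3.556 Å = 3.556 × 10^-8 cm.
With Z = 2, ρ = Z·M/(N_A·a³) = 2 × 180.4 / (6.022 × 10²³ × 4.498 × 10^-23) = 13.32 g/cm³.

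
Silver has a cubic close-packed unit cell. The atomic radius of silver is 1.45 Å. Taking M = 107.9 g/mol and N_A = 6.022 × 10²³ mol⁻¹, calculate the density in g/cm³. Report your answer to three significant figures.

10.4 g/cm³

In an FCC lattice, atoms touch along the face diagonal, so √2·a = 4r, giving a = 4.101 Å = 4.101 × 10^-8 cm.
With Z = 4, ρ = Z·M/(N_A·a³) = 4 × 107.9 / (6.022 × 10²³ × 6.898 × 10^-23) = 10.39 g/cm³.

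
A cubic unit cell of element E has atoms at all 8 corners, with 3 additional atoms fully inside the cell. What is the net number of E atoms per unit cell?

4

Corner atoms are shared by 8 cells (1/8 each), interior atoms are unshared.
Net atoms = 8 × 1/8 + 3 = 1 + 3 = 4.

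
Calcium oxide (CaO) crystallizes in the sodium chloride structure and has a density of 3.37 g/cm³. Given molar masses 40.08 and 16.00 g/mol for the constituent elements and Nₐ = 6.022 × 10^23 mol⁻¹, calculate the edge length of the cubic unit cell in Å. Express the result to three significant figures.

M(CaO) = 56.08 g/mol; Z = 4 formula units per cell.
a³ = Z·M/(N_A·ρ) = 4 × 56.08 / (6.022 × 10²³ × 3.37) = 1.105 × 10^-22 cm³, so a = 4.799 × 10^-8 cm = 4.80 Å.

4.80 Å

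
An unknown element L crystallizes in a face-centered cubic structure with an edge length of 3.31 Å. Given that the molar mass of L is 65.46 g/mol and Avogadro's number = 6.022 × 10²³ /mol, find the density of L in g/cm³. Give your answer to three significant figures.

An FCC unit cell contains Z = 4 atoms.
Cell volume: a³ = (3.31 Å)³ = (3.310 × 10^-8 cm)³ = 3.626 × 10^-23 cm³.
ρ = Z·M/(N_A·a³) = 4 × 65.46 / (6.022 × 10²³ × 3.626 × 10^-23) = 11.99 g/cm³.

12.0 g/cm³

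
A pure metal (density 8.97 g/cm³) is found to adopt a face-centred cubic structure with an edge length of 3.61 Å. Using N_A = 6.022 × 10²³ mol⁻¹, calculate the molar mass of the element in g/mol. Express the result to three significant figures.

63.5 g/mol

An FCC cell has Z = 4 atoms; a = 3.610 × 10^-8 cm.
M = ρ·N_A·a³/Z = 8.97 × 6.022 × 10²³ × 4.705 × 10^-23 / 4 = 63.5 g/mol.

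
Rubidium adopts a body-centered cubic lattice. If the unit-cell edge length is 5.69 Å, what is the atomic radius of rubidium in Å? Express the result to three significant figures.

2.46 Å

In a BCC lattice, atoms touch along the body diagonal, so √3·a = 4r.
r = √3·a/4 = 1.7321 × 5.69 / 4 = 2.46 Å.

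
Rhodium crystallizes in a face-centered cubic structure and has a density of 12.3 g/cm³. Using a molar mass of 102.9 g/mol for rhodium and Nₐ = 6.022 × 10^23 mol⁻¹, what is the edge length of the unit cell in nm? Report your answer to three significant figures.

0.382 nm

With Z = 4 atoms per FCC cell, a³ = Z·M/(N_A·ρ) = 4 × 102.9 / (6.022 × 10²³ × 12.30 g/cm³) = 5.557 × 10^-23 cm³.
a = (5.557 × 10^-23)^(1/3) = 3.816 × 10^-8 cm = 0.382 nm.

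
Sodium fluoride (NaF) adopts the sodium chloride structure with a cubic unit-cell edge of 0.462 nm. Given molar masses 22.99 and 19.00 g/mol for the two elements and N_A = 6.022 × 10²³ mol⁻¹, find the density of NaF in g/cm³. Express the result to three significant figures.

The sodium chloride structure contains Z = 4 formula units per cell; M(NaF) = 22.99 + 19.00 = 41.99 g/mol.
a³ = (4.620 × 10^-8 cm)³ = 9.861 × 10^-23 cm³.
ρ = 4 × 41.99 / (6.022 × 10²³ × 9.861 × 10^-23) = 2.828 g/cm³.

2.83 g/cm³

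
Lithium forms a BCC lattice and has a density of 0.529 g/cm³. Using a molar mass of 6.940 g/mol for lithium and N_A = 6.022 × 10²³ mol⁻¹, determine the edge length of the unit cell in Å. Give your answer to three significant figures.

With Z = 2 atoms per BCC cell, a³ = Z·M/(N_A·ρ) = 2 × 6.940 / (6.022 × 10²³ × 0.5290 g/cm³) = 4.357 × 10^-23 cm³.
a = (4.357 × 10^-23)^(1/3) = 3.519 × 10^-8 cm = 3.52 Å.

3.52 Å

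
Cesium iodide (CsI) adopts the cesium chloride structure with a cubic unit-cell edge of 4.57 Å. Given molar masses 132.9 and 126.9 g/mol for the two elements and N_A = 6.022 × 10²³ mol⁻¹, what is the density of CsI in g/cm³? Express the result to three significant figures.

The cesium chloride structure contains Z = 1 formula unit per cell; M(CsI) = 132.9 + 126.9 = 259.8 g/mol.
a³ = (4.570 × 10^-8 cm)³ = 9.544 × 10^-23 cm³.
ρ = 1 × 259.8 / (6.022 × 10²³ × 9.544 × 10^-23) = 4.520 g/cm³.

4.52 g/cm³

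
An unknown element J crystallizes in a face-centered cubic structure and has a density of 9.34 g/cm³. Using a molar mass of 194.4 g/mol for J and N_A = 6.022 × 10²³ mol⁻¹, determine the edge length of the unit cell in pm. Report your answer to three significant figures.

With Z = 4 atoms per FCC cell, a³ = Z·M/(N_A·ρ) = 4 × 194.4 / (6.022 × 10²³ × 9.340 g/cm³) = 1.383 × 10^-22 cm³.
a = (1.383 × 10^-22)^(1/3) = 5.171 × 10^-8 cm = 517 pm.

517 pm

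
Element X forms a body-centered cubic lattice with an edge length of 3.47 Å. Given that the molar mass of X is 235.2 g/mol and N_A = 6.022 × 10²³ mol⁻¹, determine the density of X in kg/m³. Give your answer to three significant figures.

A BCC unit cell contains Z = 2 atoms.
Cell volume: a³ = (3.47 Å)³ = (3.470 × 10^-8 cm)³ = 4.178 × 10^-23 cm³.
ρ = Z·M/(N_A·a³) = 2 × 235.2 / (6.022 × 10²³ × 4.178 × 10^-23) = 18.70 g/cm³ = 18700 kg/m³.

18700 kg/m³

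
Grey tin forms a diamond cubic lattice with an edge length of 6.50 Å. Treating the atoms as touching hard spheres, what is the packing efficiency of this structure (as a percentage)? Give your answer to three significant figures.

34.0%

In a diamond cubic lattice nearest neighbors lie along the body diagonal with √3·a = 8r, so r = 0.2165a = 1.407 Å.
Packing fraction = Z·(4/3)πr³ / a³ = 8 × (4/3)π × (1.407)³ / (6.50)³ = 0.3401 = 34.0%.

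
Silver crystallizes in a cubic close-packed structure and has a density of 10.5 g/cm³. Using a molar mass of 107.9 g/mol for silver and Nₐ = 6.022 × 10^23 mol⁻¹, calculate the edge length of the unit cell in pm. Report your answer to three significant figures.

409 pm

With Z = 4 atoms per FCC cell, a³ = Z·M/(N_A·ρ) = 4 × 107.9 / (6.022 × 10²³ × 10.50 g/cm³) = 6.826 × 10^-23 cm³.
a = (6.826 × 10^-23)^(1/3) = 4.087 × 10^-8 cm = 409 pm.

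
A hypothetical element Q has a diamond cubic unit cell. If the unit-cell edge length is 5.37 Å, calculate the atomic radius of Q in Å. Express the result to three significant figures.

1.16 Å

In a diamond cubic lattice, nearest neighbors lie along the body diagonal with √3·a = 8r.
r = √3·a/8 = 1.7321 × 5.37 / 8 = 1.16 Å.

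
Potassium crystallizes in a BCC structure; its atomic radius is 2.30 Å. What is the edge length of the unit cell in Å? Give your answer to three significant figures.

In a BCC lattice, atoms touch along the body diagonal, so √3·a = 4r.
a = 4r/√3 = 4 × 2.30 / 1.7321 = 5.31 Å.

5.31 Å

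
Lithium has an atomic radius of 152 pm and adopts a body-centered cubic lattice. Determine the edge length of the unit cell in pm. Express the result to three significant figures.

In a BCC lattice, atoms touch along the body diagonal, so √3·a = 4r.
a = 4r/√3 = 4 × 152 / 1.7321 = 351 pm.

351 pm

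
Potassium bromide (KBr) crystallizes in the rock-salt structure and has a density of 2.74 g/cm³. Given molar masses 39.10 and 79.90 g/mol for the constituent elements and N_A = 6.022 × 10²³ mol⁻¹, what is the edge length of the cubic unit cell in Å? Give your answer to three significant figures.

M(KBr) = 119.0 g/mol; Z = 4 formula units per cell.
a³ = Z·M/(N_A·ρ) = 4 × 119.0 / (6.022 × 10²³ × 2.74) = 2.885 × 10^-22 cm³, so a = 6.608 × 10^-8 cm = 6.61 Å.

6.61 Å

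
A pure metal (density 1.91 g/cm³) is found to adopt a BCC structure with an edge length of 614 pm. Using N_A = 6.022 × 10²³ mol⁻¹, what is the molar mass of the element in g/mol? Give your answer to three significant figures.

133 g/mol

A BCC cell has Z = 2 atoms; a = 6.140 × 10^-8 cm.
M = ρ·N_A·a³/Z = 1.91 × 6.022 × 10²³ × 2.315 × 10^-22 / 2 = 133 g/mol.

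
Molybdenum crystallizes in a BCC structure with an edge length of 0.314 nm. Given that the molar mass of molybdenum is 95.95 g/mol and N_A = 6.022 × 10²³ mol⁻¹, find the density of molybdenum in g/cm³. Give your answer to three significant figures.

10.3 g/cm³

A BCC unit cell contains Z = 2 atoms.
Cell volume: a³ = (0.314 nm)³ = (3.140 × 10^-8 cm)³ = 3.096 × 10^-23 cm³.
ρ = Z·M/(N_A·a³) = 2 × 95.95 / (6.022 × 10²³ × 3.096 × 10^-23) = 10.29 g/cm³.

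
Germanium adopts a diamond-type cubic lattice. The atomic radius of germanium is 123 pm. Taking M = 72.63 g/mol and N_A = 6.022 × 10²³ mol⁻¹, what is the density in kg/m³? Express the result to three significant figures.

5260 kg/m³

In a diamond cubic lattice, nearest neighbors lie along the body diagonal with √3·a = 8r, giving a = 568.1 pm = 5.681 × 10^-8 cm.
With Z = 8, ρ = Z·M/(N_A·a³) = 8 × 72.63 / (6.022 × 10²³ × 1.834 × 10^-22) = 5.262 g/cm³ = 5260 kg/m³.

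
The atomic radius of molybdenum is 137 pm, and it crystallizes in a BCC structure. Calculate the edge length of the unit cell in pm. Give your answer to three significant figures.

In a BCC lattice, atoms touch along the body diagonal, so √3·a = 4r.
a = 4r/√3 = 4 × 137 / 1.7321 = 316 pm.

316 pm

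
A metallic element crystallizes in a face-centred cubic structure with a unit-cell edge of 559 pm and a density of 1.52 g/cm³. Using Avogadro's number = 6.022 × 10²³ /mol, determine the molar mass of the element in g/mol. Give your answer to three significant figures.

40.0 g/mol

An FCC cell has Z = 4 atoms; a = 5.590 × 10^-8 cm.
M = ρ·N_A·a³/Z = 1.52 × 6.022 × 10²³ × 1.747 × 10^-22 / 4 = 40.0 g/mol.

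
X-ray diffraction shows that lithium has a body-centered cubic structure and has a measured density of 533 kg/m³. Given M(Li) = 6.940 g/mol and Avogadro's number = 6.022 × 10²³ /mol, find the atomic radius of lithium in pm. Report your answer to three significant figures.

152 pm

For a BCC cell (Z = 2), a³ = Z·M/(N_A·ρ) = 2 × 6.940 / (6.022 × 10²³ × 0.5330) = 4.324 × 10^-23 cm³, so a = 3.510 × 10^-8 cm = 351.0 pm.
Atoms touch along the body diagonal, so √3·a = 4r, so r = 0.4330 × a = 152 pm.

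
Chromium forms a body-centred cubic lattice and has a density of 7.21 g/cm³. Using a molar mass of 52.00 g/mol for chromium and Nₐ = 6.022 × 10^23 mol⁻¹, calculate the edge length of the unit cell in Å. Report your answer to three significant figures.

With Z = 2 atoms per BCC cell, a³ = Z·M/(N_A·ρ) = 2 × 52.00 / (6.022 × 10²³ × 7.210 g/cm³) = 2.395 × 10^-23 cm³.
a = (2.395 × 10^-23)^(1/3) = 2.883 × 10^-8 cm = 2.88 Å.

2.88 Å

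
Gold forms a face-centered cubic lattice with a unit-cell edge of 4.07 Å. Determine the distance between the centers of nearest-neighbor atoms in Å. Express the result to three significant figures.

2.88 Å

In an FCC structure, atoms touch along the face diagonal, so √2·a = 4r; the nearest-neighbor distance equals 2r = 0.7071·a.
d = 0.7071 × 4.07 = 2.88 Å.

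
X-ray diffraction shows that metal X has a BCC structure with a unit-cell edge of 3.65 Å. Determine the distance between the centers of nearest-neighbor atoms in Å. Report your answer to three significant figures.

In a BCC structure, atoms touch along the body diagonal, so √3·a = 4r; the nearest-neighbor distance equals 2r = 0.8660·a.
d = 0.8660 × 3.65 = 3.16 Å.

3.16 Å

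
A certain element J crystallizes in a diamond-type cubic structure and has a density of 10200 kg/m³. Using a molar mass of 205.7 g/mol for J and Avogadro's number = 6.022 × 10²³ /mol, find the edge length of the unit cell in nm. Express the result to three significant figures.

0.645 nm

With Z = 8 atoms per diamond cubic cell, a³ = Z·M/(N_A·ρ) = 8 × 205.7 / (6.022 × 10²³ × 10.20 g/cm³) = 2.679 × 10^-22 cm³.
a = (2.679 × 10^-22)^(1/3) = 6.447 × 10^-8 cm = 0.645 nm.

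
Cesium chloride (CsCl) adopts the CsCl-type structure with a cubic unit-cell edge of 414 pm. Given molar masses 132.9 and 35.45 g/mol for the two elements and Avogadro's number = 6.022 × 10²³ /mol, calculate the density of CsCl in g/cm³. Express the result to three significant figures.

The CsCl-type structure contains Z = 1 formula unit per cell; M(CsCl) = 132.9 + 35.45 = 168.35 g/mol.
a³ = (4.140 × 10^-8 cm)³ = 7.096 × 10^-23 cm³.
ρ = 1 × 168.35 / (6.022 × 10²³ × 7.096 × 10^-23) = 3.940 g/cm³.

3.94 g/cm³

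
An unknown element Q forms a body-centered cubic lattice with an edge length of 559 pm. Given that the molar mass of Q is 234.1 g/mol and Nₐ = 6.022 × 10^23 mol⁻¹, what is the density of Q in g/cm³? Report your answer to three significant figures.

4.45 g/cm³

A BCC unit cell contains Z = 2 atoms.
Cell volume: a³ = (559 pm)³ = (5.590 × 10^-8 cm)³ = 1.747 × 10^-22 cm³.
ρ = Z·M/(N_A·a³) = 2 × 234.1 / (6.022 × 10²³ × 1.747 × 10^-22) = 4.451 g/cm³.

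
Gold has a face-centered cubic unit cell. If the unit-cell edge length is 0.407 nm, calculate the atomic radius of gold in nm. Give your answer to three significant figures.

In an FCC lattice, atoms touch along the face diagonal, so √2·a = 4r.
r = √2·a/4 = 1.4142 × 0.407 / 4 = 0.144 nm.

0.144 nm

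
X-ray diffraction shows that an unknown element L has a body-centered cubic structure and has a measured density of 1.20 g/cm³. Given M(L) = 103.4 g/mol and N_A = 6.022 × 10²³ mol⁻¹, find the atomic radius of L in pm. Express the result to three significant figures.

For a BCC cell (Z = 2), a³ = Z·M/(N_A·ρ) = 2 × 103.4 / (6.022 × 10²³ × 1.200) = 2.862 × 10^-22 cm³, so a = 6.590 × 10^-8 cm = 659.0 pm.
Atoms touch along the body diagonal, so √3·a = 4r, so r = 0.4330 × a = 285 pm.

285 pm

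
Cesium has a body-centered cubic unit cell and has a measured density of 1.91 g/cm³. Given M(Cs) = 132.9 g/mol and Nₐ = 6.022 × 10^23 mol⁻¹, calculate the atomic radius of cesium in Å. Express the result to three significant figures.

2.66 Å

For a BCC cell (Z = 2), a³ = Z·M/(N_A·ρ) = 2 × 132.9 / (6.022 × 10²³ × 1.910) = 2.311 × 10^-22 cm³, so a = 6.137 × 10^-8 cm = 6.137 Å.
Atoms touch along the body diagonal, so √3·a = 4r, so r = 0.4330 × a = 2.66 Å.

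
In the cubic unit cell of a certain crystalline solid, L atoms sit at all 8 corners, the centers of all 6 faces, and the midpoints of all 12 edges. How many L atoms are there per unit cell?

7

Corner atoms are shared by 8 cells (1/8 each), face atoms by 2 (1/2 each), edge atoms by 4 (1/4 each).
Net atoms = 8 × 1/8 + 6 × 1/2 + 12 × 1/4 = 1 + 3 + 3 = 7.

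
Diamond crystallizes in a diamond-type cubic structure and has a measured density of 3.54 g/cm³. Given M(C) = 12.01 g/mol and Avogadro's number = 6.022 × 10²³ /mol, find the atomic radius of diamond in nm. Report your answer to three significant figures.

For a diamond cubic cell (Z = 8), a³ = Z·M/(N_A·ρ) = 8 × 12.01 / (6.022 × 10²³ × 3.540) = 4.507 × 10^-23 cm³, so a = 3.559 × 10^-8 cm = 0.3559 nm.
Nearest neighbors lie along the body diagonal with √3·a = 8r, so r = 0.2165 × a = 0.0770 nm.

0.0770 nm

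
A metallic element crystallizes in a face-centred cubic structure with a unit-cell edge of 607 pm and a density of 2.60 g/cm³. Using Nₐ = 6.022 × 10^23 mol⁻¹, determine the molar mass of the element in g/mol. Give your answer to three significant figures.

An FCC cell has Z = 4 atoms; a = 6.070 × 10^-8 cm.
M = ρ·N_A·a³/Z = 2.60 × 6.022 × 10²³ × 2.236 × 10^-22 / 4 = 87.5 g/mol.

87.5 g/mol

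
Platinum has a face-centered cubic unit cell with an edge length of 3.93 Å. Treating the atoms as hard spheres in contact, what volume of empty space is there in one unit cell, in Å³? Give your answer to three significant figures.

15.8 Å³

In an FCC lattice atoms touch along the face diagonal, so √2·a = 4r, so r = 0.3536a = 1.389 Å.
V_cell = a³ = 60.70 Å³; V_atoms = 4 × (4/3)πr³ = 44.95 Å³.
Empty space = 60.70 − 44.95 = 15.8 Å³.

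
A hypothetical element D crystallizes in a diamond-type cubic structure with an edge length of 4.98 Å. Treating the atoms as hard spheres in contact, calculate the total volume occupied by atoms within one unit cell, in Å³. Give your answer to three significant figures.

42.0 Å³

In a diamond cubic lattice nearest neighbors lie along the body diagonal with √3·a = 8r, so r = 0.2165a = 1.078 Å.
V_atoms = Z × (4/3)πr³ = 8 × (4/3)π × (1.078)³ = 42.0 Å³.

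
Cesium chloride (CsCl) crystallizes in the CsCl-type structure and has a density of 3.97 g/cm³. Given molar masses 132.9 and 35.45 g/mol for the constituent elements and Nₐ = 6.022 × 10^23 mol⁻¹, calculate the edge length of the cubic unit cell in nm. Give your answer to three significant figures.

M(CsCl) = 168.35 g/mol; Z = 1 formula unit per cell.
a³ = Z·M/(N_A·ρ) = 1 × 168.35 / (6.022 × 10²³ × 3.97) = 7.042 × 10^-23 cm³, so a = 4.129 × 10^-8 cm = 0.413 nm.

0.413 nm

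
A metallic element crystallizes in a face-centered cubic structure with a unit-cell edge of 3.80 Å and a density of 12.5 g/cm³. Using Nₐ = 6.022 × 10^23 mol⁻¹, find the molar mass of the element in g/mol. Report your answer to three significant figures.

103 g/mol

An FCC cell has Z = 4 atoms; a = 3.800 × 10^-8 cm.
M = ρ·N_A·a³/Z = 12.5 × 6.022 × 10²³ × 5.487 × 10^-23 / 4 = 103 g/mol.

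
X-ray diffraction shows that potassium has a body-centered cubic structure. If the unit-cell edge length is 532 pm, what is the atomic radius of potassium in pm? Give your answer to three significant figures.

In a BCC lattice, atoms touch along the body diagonal, so √3·a = 4r.
r = √3·a/4 = 1.7321 × 532 / 4 = 230 pm.

230 pm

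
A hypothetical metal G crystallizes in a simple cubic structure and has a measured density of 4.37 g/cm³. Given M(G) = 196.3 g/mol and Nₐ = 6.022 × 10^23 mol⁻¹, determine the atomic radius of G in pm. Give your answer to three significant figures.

210 pm

For a simple cubic cell (Z = 1), a³ = Z·M/(N_A·ρ) = 1 × 196.3 / (6.022 × 10²³ × 4.370) = 7.459 × 10^-23 cm³, so a = 4.210 × 10^-8 cm = 421.0 pm.
Atoms touch along the cell edge, so a = 2r, so r = 0.5000 × a = 210 pm.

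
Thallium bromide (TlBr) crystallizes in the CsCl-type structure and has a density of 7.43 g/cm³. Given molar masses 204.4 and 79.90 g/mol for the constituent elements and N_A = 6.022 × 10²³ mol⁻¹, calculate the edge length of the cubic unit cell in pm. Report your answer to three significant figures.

399 pm

M(TlBr) = 284.3 g/mol; Z = 1 formula unit per cell.
a³ = Z·M/(N_A·ρ) = 1 × 284.3 / (6.022 × 10²³ × 7.43) = 6.354 × 10^-23 cm³, so a = 3.990 × 10^-8 cm = 399 pm.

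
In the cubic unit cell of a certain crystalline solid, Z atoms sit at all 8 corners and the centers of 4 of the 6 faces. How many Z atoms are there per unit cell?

Corner atoms are shared by 8 cells (1/8 each), face atoms by 2 (1/2 each).
Net atoms = 8 × 1/8 + 4 × 1/2 = 1 + 2 = 3.

3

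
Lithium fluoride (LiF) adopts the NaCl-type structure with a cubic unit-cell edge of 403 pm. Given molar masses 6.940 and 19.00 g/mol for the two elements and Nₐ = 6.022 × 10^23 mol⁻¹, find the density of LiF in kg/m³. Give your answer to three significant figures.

The NaCl-type structure contains Z = 4 formula units per cell; M(LiF) = 6.940 + 19.00 = 25.94 g/mol.
a³ = (4.030 × 10^-8 cm)³ = 6.545 × 10^-23 cm³.
ρ = 4 × 25.94 / (6.022 × 10²³ × 6.545 × 10^-23) = 2.633 g/cm³ = 2630 kg/m³.

2630 kg/m³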